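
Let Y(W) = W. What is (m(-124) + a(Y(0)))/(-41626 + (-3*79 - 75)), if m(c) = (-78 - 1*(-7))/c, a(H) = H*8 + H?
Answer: -71/5200312 ≈ -1.3653e-5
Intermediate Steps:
a(H) = 9*H (a(H) = 8*H + H = 9*H)
m(c) = -71/c (m(c) = (-78 + 7)/c = -71/c)
(m(-124) + a(Y(0)))/(-41626 + (-3*79 - 75)) = (-71/(-124) + 9*0)/(-41626 + (-3*79 - 75)) = (-71*(-1/124) + 0)/(-41626 + (-237 - 75)) = (71/124 + 0)/(-41626 - 312) = (71/124)/(-41938) = (71/124)*(-1/41938) = -71/5200312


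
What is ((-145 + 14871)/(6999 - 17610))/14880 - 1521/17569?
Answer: -120205983187/1386999462960 ≈ -0.086666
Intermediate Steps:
((-145 + 14871)/(6999 - 17610))/14880 - 1521/17569 = (14726/(-10611))*(1/14880) - 1521*1/17569 = (14726*(-1/10611))*(1/14880) - 1521/17569 = -14726/10611*1/14880 - 1521/17569 = -7363/78945840 - 1521/17569 = -120205983187/1386999462960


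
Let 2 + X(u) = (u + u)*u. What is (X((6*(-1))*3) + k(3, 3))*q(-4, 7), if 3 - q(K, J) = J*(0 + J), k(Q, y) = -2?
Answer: -29624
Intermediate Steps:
X(u) = -2 + 2*u**2 (X(u) = -2 + (u + u)*u = -2 + (2*u)*u = -2 + 2*u**2)
q(K, J) = 3 - J**2 (q(K, J) = 3 - J*(0 + J) = 3 - J*J = 3 - J**2)
(X((6*(-1))*3) + k(3, 3))*q(-4, 7) = ((-2 + 2*((6*(-1))*3)**2) - 2)*(3 - 1*7**2) = ((-2 + 2*(-6*3)**2) - 2)*(3 - 1*49) = ((-2 + 2*(-18)**2) - 2)*(3 - 49) = ((-2 + 2*324) - 2)*(-46) = ((-2 + 648) - 2)*(-46) = (646 - 2)*(-46) = 644*(-46) = -29624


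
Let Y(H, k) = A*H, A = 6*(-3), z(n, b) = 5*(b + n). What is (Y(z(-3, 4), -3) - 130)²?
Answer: 48400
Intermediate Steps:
z(n, b) = 5*b + 5*n
A = -18
Y(H, k) = -18*H
(Y(z(-3, 4), -3) - 130)² = (-18*(5*4 + 5*(-3)) - 130)² = (-18*(20 - 15) - 130)² = (-18*5 - 130)² = (-90 - 130)² = (-220)² = 48400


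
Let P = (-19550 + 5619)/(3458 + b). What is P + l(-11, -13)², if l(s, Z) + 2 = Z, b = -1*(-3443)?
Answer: 1538794/6901 ≈ 222.98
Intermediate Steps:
b = 3443
l(s, Z) = -2 + Z
P = -13931/6901 (P = (-19550 + 5619)/(3458 + 3443) = -13931/6901 ≈ -2.0187)
P + l(-11, -13)² = -13931/6901 + (-2 - 13)² = -13931/6901 + (-15)² = -13931/6901 + 225 = 1538794/6901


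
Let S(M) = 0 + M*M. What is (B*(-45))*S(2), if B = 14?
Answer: -2520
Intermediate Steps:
S(M) = M² (S(M) = 0 + M² = M²)
(B*(-45))*S(2) = (14*(-45))*2² = -630*4 = -2520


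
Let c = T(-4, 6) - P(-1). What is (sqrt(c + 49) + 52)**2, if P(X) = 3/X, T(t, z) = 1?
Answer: (52 + sqrt(53))**2 ≈ 3514.1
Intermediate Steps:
c = 4 (c = 1 - 3/(-1) = 1 - 3*(-1) = 1 - 1*(-3) = 1 + 3 = 4)
(sqrt(c + 49) + 52)**2 = (sqrt(4 + 49) + 52)**2 = (sqrt(53) + 52)**2 = (52 + sqrt(53))**2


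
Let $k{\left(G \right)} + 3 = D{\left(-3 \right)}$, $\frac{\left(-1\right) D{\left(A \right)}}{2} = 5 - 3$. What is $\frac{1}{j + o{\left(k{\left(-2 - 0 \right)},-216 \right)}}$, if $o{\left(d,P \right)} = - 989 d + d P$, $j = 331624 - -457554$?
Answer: $\frac{1}{797613} \approx 1.2537 \cdot 10^{-6}$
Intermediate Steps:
$D{\left(A \right)} = -4$ ($D{\left(A \right)} = - 2 \left(5 - 3\right) = \left(-2\right) 2 = -4$)
$k{\left(G \right)} = -7$ ($k{\left(G \right)} = -3 - 4 = -7$)
$j = 789178$ ($j = 331624 + 457554 = 789178$)
$o{\left(d,P \right)} = - 989 d + P d$
$\frac{1}{j + o{\left(k{\left(-2 - 0 \right)},-216 \right)}} = \frac{1}{789178 - 7 \left(-989 - 216\right)} = \frac{1}{789178 - -8435} = \frac{1}{789178 + 8435} = \frac{1}{797613}$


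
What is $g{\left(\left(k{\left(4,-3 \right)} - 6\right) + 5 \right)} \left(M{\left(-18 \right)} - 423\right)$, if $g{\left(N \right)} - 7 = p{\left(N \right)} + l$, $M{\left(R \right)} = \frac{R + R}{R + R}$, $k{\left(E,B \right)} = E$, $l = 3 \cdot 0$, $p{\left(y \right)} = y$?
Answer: $-4220$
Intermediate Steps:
$l = 0$
$M{\left(R \right)} = 1$ ($M{\left(R \right)} = \frac{2 R}{2 R} = 2 R \frac{1}{2 R} = 1$)
$g{\left(N \right)} = 7 + N$ ($g{\left(N \right)} = 7 + \left(N + 0\right) = 7 + N$)
$g{\left(\left(k{\left(4,-3 \right)} - 6\right) + 5 \right)} \left(M{\left(-18 \right)} - 423\right) = \left(7 + \left(\left(4 - 6\right) + 5\right)\right) \left(1 - 423\right) = \left(7 + \left(-2 + 5\right)\right) \left(-422\right) = \left(7 + 3\right) \left(-422\right) = 10 \left(-422\right) = -4220$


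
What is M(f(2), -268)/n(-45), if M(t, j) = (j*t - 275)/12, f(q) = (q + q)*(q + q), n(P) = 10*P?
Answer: 169/200 ≈ 0.84500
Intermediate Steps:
f(q) = 4*q² (f(q) = (2*q)*(2*q) = 4*q²)
M(t, j) = -275/12 + j*t/12 (M(t, j) = (-275 + j*t)*(1/12) = -275/12 + j*t/12)
M(f(2), -268)/n(-45) = (-275/12 + (1/12)*(-268)*(4*2²))/((10*(-45))) = (-275/12 + (1/12)*(-268)*(4*4))/(-450) = (-275/12 + (1/12)*(-268)*16)*(-1/450) = (-275/12 - 1072/3)*(-1/450) = -1521/4*(-1/450) = 169/200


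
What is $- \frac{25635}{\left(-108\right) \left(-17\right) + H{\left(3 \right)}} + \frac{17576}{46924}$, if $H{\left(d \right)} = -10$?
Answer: $- \frac{292700741}{21420806} \approx -13.664$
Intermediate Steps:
$- \frac{25635}{\left(-108\right) \left(-17\right) + H{\left(3 \right)}} + \frac{17576}{46924} = - \frac{25635}{\left(-108\right) \left(-17\right) - 10} + \frac{17576}{46924} = - \frac{25635}{1836 - 10} + 17576 \cdot \frac{1}{46924} = - \frac{25635}{1826} + \frac{4394}{11731} = - \frac{292700741}{21420806}$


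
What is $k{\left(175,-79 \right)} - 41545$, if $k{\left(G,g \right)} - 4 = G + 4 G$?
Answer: $-40666$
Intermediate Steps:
$k{\left(G,g \right)} = 4 + 5 G$ ($k{\left(G,g \right)} = 4 + \left(G + 4 G\right) = 4 + 5 G$)
$k{\left(175,-79 \right)} - 41545 = \left(4 + 5 \cdot 175\right) - 41545 = \left(4 + 875\right) - 41545 = 879 - 41545 = -40666$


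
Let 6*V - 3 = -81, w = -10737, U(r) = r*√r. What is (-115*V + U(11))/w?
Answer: -1495/10737 - 11*√11/10737 ≈ -0.14264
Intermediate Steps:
U(r) = r^(3/2)
V = -13 (V = ½ + (⅙)*(-81) = ½ - 27/2 = -13)
(-115*V + U(11))/w = (-115*(-13) + 11^(3/2))/(-10737) = (1495 + 11*√11)*(-1/10737) = -1495/10737 - 11*√11/10737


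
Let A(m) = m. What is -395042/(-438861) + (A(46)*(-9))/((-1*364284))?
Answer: 889439311/986852102 ≈ 0.90129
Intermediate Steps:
-395042/(-438861) + (A(46)*(-9))/((-1*364284)) = -395042/(-438861) + (46*(-9))/((-1*364284)) = -395042*(-1/438861) - 414/(-364284) = 395042/438861 - 414*(-1/364284) = 395042/438861 + 23/20238 = 889439311/986852102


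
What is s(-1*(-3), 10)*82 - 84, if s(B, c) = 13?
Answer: 982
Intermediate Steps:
s(-1*(-3), 10)*82 - 84 = 13*82 - 84 = 1066 - 84 = 982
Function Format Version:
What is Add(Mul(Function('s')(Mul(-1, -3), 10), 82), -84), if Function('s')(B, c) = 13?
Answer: 982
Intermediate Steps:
Add(Mul(Function('s')(Mul(-1, -3), 10), 82), -84) = Add(Mul(13, 82), -84) = Add(1066, -84) = 982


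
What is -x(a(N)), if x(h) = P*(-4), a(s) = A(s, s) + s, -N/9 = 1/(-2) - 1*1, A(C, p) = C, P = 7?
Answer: 28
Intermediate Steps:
N = 27/2 (N = -9*(1/(-2) - 1*1) = -9*(-½ - 1) = -9*(-3/2) = 27/2 ≈ 13.500)
a(s) = 2*s (a(s) = s + s = 2*s)
x(h) = -28 (x(h) = 7*(-4) = -28)
-x(a(N)) = -1*(-28) = 28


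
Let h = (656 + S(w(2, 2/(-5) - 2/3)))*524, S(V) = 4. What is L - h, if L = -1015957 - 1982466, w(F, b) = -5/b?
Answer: -3344263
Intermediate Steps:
L = -2998423
h = 345840 (h = (656 + 4)*524 = 660*524 = 345840)
L - h = -2998423 - 1*345840 = -2998423 - 345840 = -3344263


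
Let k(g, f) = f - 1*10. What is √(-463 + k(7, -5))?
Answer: I*√478 ≈ 21.863*I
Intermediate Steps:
k(g, f) = -10 + f (k(g, f) = f - 10 = -10 + f)
√(-463 + k(7, -5)) = √(-463 + (-10 - 5)) = √(-463 - 15) = √(-478) = I*√478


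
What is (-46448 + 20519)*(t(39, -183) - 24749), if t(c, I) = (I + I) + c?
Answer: 650195604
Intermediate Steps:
t(c, I) = c + 2*I (t(c, I) = 2*I + c = c + 2*I)
(-46448 + 20519)*(t(39, -183) - 24749) = (-46448 + 20519)*((39 + 2*(-183)) - 24749) = -25929*((39 - 366) - 24749) = -25929*(-327 - 24749) = -25929*(-25076) = 650195604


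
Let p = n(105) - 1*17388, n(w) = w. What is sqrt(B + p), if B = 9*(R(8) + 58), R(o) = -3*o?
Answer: I*sqrt(16977) ≈ 130.3*I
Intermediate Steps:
p = -17283 (p = 105 - 1*17388 = 105 - 17388 = -17283)
B = 306 (B = 9*(-3*8 + 58) = 9*(-24 + 58) = 9*34 = 306)
sqrt(B + p) = sqrt(306 - 17283) = sqrt(-16977) = I*sqrt(16977)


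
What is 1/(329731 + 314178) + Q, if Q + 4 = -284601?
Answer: -183259720944/643909 ≈ -2.8461e+5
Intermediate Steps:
Q = -284605 (Q = -4 - 284601 = -284605)
1/(329731 + 314178) + Q = 1/(329731 + 314178) - 284605 = 1/643909 - 284605 = -183259720944/643909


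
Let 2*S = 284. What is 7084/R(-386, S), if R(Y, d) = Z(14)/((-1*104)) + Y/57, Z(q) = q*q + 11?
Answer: -41993952/51943 ≈ -808.46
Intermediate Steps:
Z(q) = 11 + q² (Z(q) = q² + 11 = 11 + q²)
S = 142 (S = (½)*284 = 142)
R(Y, d) = -207/104 + Y/57 (R(Y, d) = (11 + 14²)/((-1*104)) + Y/57 = (11 + 196)/(-104) + Y*(1/57) = 207*(-1/104) + Y/57 = -207/104 + Y/57)
7084/R(-386, S) = 7084/(-207/104 + (1/57)*(-386)) = 7084/(-207/104 - 386/57) = 7084/(-51943/5928) = 7084*(-5928/51943) = -41993952/51943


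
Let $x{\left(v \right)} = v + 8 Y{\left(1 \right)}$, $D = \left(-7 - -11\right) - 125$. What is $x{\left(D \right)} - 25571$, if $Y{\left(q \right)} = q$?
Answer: $-25684$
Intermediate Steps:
$D = -121$ ($D = \left(-7 + \left(-1 + 12\right)\right) - 125 = \left(-7 + 11\right) - 125 = 4 - 125 = -121$)
$x{\left(v \right)} = 8 + v$ ($x{\left(v \right)} = v + 8 \cdot 1 = v + 8 = 8 + v$)
$x{\left(D \right)} - 25571 = \left(8 - 121\right) - 25571 = -113 - 25571 = -25684$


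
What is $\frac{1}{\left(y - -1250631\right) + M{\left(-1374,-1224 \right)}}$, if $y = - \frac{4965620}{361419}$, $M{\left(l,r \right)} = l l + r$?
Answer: $\frac{361419}{1133868718957} \approx 3.1875 \cdot 10^{-7}$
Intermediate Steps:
$M{\left(l,r \right)} = r + l^{2}$ ($M{\left(l,r \right)} = l^{2} + r = r + l^{2}$)
$y = - \frac{4965620}{361419}$ ($y = \left(-4965620\right) \frac{1}{361419} = - \frac{4965620}{361419} \approx -13.739$)
$\frac{1}{\left(y - -1250631\right) + M{\left(-1374,-1224 \right)}} = \frac{1}{\left(- \frac{4965620}{361419} - -1250631\right) - \left(1224 - \left(-1374\right)^{2}\right)} = \frac{1}{\left(- \frac{4965620}{361419} + 1250631\right) + \left(-1224 + 1887876\right)} = \frac{1}{\frac{451996839769}{361419} + 1886652} = \frac{1}{\frac{1133868718957}{361419}} = \frac{361419}{1133868718957}$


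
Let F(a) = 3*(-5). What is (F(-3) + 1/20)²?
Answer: 89401/400 ≈ 223.50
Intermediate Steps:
F(a) = -15
(F(-3) + 1/20)² = (-15 + 1/20)² = (-299/20)² = 89401/400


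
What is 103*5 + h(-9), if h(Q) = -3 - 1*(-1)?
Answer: 513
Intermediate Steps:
h(Q) = -2 (h(Q) = -3 + 1 = -2)
103*5 + h(-9) = 103*5 - 2 = 515 - 2 = 513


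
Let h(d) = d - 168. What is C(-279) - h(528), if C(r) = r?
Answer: -639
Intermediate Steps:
h(d) = -168 + d
C(-279) - h(528) = -279 - (-168 + 528) = -279 - 1*360 = -279 - 360 = -639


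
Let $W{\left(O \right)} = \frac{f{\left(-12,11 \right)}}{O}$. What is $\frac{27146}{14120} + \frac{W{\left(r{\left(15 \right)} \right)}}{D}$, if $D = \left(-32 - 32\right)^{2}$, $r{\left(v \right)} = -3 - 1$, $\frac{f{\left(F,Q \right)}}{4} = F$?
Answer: $\frac{3479983}{1807360} \approx 1.9255$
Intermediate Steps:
$f{\left(F,Q \right)} = 4 F$
$r{\left(v \right)} = -4$ ($r{\left(v \right)} = -3 - 1 = -4$)
$W{\left(O \right)} = - \frac{48}{O}$ ($W{\left(O \right)} = \frac{4 \left(-12\right)}{O} = - \frac{48}{O}$)
$D = 4096$ ($D = \left(-64\right)^{2} = 4096$)
$\frac{27146}{14120} + \frac{W{\left(r{\left(15 \right)} \right)}}{D} = \frac{27146}{14120} + \frac{\left(-48\right) \frac{1}{-4}}{4096} = 27146 \cdot \frac{1}{14120} + \left(-48\right) \left(- \frac{1}{4}\right) \frac{1}{4096} = \frac{13573}{7060} + 12 \cdot \frac{1}{4096} = \frac{13573}{7060} + \frac{3}{1024} = \frac{3479983}{1807360}$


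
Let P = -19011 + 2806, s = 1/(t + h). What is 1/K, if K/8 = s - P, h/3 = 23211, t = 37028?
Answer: 106661/13827532048 ≈ 7.7137e-6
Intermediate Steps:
h = 69633 (h = 3*23211 = 69633)
s = 1/106661 (s = 1/(37028 + 69633) = 1/106661 ≈ 9.3755e-6)
P = -16205
K = 13827532048/106661 (K = 8*(1/106661 - 1*(-16205)) = 8*(1/106661 + 16205) = 8*(1728441506/106661) = 13827532048/106661 ≈ 1.2964e+5)
1/K = 1/(13827532048/106661) = 106661/13827532048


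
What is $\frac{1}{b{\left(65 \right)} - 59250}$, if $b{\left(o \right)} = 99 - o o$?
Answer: $- \frac{1}{63376} \approx -1.5779 \cdot 10^{-5}$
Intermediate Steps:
$b{\left(o \right)} = 99 - o^{2}$
$\frac{1}{b{\left(65 \right)} - 59250} = \frac{1}{\left(99 - 65^{2}\right) - 59250} = \frac{1}{\left(99 - 4225\right) - 59250} = \frac{1}{-4126 - 59250} = \frac{1}{-63376} = - \frac{1}{63376}$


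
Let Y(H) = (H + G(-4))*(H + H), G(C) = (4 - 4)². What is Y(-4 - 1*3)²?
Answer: 9604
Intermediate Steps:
G(C) = 0 (G(C) = 0² = 0)
Y(H) = 2*H² (Y(H) = (H + 0)*(H + H) = H*(2*H) = 2*H²)
Y(-4 - 1*3)² = (2*(-4 - 1*3)²)² = (2*(-4 - 3)²)² = (2*(-7)²)² = (2*49)² = 98² = 9604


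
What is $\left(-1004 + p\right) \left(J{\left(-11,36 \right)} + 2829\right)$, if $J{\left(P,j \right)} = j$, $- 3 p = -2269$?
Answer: $-709565$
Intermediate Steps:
$p = \frac{2269}{3}$ ($p = \left(- \frac{1}{3}\right) \left(-2269\right) = \frac{2269}{3} \approx 756.33$)
$\left(-1004 + p\right) \left(J{\left(-11,36 \right)} + 2829\right) = \left(-1004 + \frac{2269}{3}\right) \left(36 + 2829\right) = \left(- \frac{743}{3}\right) 2865 = -709565$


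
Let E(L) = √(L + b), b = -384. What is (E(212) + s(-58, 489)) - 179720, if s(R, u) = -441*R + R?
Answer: -154200 + 2*I*√43 ≈ -1.542e+5 + 13.115*I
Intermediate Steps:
s(R, u) = -440*R
E(L) = √(-384 + L) (E(L) = √(L - 384) = √(-384 + L))
(E(212) + s(-58, 489)) - 179720 = (√(-384 + 212) - 440*(-58)) - 179720 = (√(-172) + 25520) - 179720 = (2*I*√43 + 25520) - 179720 = (25520 + 2*I*√43) - 179720 = -154200 + 2*I*√43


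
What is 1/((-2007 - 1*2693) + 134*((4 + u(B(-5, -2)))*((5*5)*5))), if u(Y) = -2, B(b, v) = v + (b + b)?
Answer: 1/28800 ≈ 3.4722e-5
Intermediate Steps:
B(b, v) = v + 2*b
1/((-2007 - 1*2693) + 134*((4 + u(B(-5, -2)))*((5*5)*5))) = 1/((-2007 - 1*2693) + 134*((4 - 2)*((5*5)*5))) = 1/((-2007 - 2693) + 134*(2*(25*5))) = 1/(-4700 + 134*(2*125)) = 1/(-4700 + 134*250) = 1/(-4700 + 33500) = 1/28800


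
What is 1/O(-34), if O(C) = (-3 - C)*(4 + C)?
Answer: -1/930 ≈ -0.0010753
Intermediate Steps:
1/O(-34) = 1/(-12 - 1*(-34)² - 7*(-34)) = 1/(-12 - 1*1156 + 238) = 1/(-12 - 1156 + 238) = 1/(-930) = -1/930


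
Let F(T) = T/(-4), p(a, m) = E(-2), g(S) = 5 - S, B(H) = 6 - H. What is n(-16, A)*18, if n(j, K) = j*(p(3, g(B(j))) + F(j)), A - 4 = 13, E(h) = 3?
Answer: -2016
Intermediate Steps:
A = 17 (A = 4 + 13 = 17)
p(a, m) = 3
F(T) = -T/4 (F(T) = T*(-¼) = -T/4)
n(j, K) = j*(3 - j/4)
n(-16, A)*18 = ((¼)*(-16)*(12 - 1*(-16)))*18 = ((¼)*(-16)*(12 + 16))*18 = ((¼)*(-16)*28)*18 = -112*18 = -2016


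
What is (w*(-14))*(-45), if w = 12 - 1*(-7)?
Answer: 11970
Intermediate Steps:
w = 19 (w = 12 + 7 = 19)
(w*(-14))*(-45) = (19*(-14))*(-45) = -266*(-45) = 11970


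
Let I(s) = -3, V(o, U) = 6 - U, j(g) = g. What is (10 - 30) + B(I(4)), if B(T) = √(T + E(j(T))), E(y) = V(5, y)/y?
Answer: -20 + I*√6 ≈ -20.0 + 2.4495*I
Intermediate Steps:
E(y) = (6 - y)/y
B(T) = √(T + (6 - T)/T)
(10 - 30) + B(I(4)) = (10 - 30) + √(-1 - 3 + 6/(-3)) = -20 + √(-1 - 3 + 6*(-⅓)) = -20 + √(-1 - 3 - 2) = -20 + √(-6) = -20 + I*√6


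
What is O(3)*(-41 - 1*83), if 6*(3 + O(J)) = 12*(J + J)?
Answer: -1116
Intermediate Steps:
O(J) = -3 + 4*J (O(J) = -3 + (12*(J + J))/6 = -3 + (12*(2*J))/6 = -3 + (24*J)/6 = -3 + 4*J)
O(3)*(-41 - 1*83) = (-3 + 4*3)*(-41 - 1*83) = (-3 + 12)*(-41 - 83) = 9*(-124) = -1116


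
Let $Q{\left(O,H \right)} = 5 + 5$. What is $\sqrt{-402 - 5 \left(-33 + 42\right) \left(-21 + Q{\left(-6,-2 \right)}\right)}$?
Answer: $\sqrt{93} \approx 9.6436$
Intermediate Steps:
$Q{\left(O,H \right)} = 10$
$\sqrt{-402 - 5 \left(-33 + 42\right) \left(-21 + Q{\left(-6,-2 \right)}\right)} = \sqrt{-402 - 5 \left(-33 + 42\right) \left(-21 + 10\right)} = \sqrt{-402 - 5 \cdot 9 \left(-11\right)} = \sqrt{-402 - -495} = \sqrt{-402 + 495} = \sqrt{93}$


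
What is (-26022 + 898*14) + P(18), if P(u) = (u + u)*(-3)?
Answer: -13558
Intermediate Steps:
P(u) = -6*u (P(u) = (2*u)*(-3) = -6*u)
(-26022 + 898*14) + P(18) = (-26022 + 898*14) - 6*18 = (-26022 + 12572) - 108 = -13450 - 108 = -13558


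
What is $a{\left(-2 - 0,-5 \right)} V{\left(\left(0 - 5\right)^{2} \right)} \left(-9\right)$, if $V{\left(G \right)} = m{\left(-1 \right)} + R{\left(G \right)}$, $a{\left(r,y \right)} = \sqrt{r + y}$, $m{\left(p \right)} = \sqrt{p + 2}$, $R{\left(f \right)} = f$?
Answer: $- 234 i \sqrt{7} \approx - 619.11 i$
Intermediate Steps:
$m{\left(p \right)} = \sqrt{2 + p}$
$V{\left(G \right)} = 1 + G$ ($V{\left(G \right)} = \sqrt{2 - 1} + G = \sqrt{1} + G = 1 + G$)
$a{\left(-2 - 0,-5 \right)} V{\left(\left(0 - 5\right)^{2} \right)} \left(-9\right) = \sqrt{\left(-2 - 0\right) - 5} \left(1 + \left(0 - 5\right)^{2}\right) \left(-9\right) = \sqrt{\left(-2 + 0\right) - 5} \left(1 + \left(-5\right)^{2}\right) \left(-9\right) = \sqrt{-2 - 5} \left(1 + 25\right) \left(-9\right) = \sqrt{-7} \cdot 26 \left(-9\right) = i \sqrt{7} \cdot 26 \left(-9\right) = 26 i \sqrt{7} \left(-9\right) = - 234 i \sqrt{7}$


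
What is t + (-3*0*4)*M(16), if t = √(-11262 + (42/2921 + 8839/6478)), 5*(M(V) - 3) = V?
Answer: I*√4031877689805789518/18922238 ≈ 106.12*I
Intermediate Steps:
M(V) = 3 + V/5
t = I*√4031877689805789518/18922238 (t = √(-11262 + (42*(1/2921) + 8839*(1/6478))) = √(-11262 + (42/2921 + 8839/6478)) = √(-11262 + 26090795/18922238) = √(-213076153561/18922238) = I*√4031877689805789518/18922238 ≈ 106.12*I)
t + (-3*0*4)*M(16) = I*√4031877689805789518/18922238 + (-3*0*4)*(3 + (⅕)*16) = I*√4031877689805789518/18922238 + (0*4)*(3 + 16/5) = I*√4031877689805789518/18922238 + 0*(31/5) = I*√4031877689805789518/18922238 + 0 = I*√4031877689805789518/18922238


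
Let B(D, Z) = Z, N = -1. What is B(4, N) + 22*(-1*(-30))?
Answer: 659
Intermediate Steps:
B(4, N) + 22*(-1*(-30)) = -1 + 22*(-1*(-30)) = -1 + 22*30 = -1 + 660 = 659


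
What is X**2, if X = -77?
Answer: 5929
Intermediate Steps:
X**2 = (-77)**2 = 5929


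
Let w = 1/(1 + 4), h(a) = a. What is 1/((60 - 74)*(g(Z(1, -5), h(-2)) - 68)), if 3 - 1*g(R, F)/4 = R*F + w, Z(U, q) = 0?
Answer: 5/3976 ≈ 0.0012575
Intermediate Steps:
w = ⅕ (w = 1/5 = ⅕ ≈ 0.20000)
g(R, F) = 56/5 - 4*F*R (g(R, F) = 12 - 4*(R*F + ⅕) = 12 - 4*(F*R + ⅕) = 12 - 4*(⅕ + F*R) = 12 + (-⅘ - 4*F*R) = 56/5 - 4*F*R)
1/((60 - 74)*(g(Z(1, -5), h(-2)) - 68)) = 1/((60 - 74)*((56/5 - 4*(-2)*0) - 68)) = 1/(-14*((56/5 + 0) - 68)) = 1/(-14*(56/5 - 68)) = 1/(-14*(-284/5)) = 1/(3976/5) = 5/3976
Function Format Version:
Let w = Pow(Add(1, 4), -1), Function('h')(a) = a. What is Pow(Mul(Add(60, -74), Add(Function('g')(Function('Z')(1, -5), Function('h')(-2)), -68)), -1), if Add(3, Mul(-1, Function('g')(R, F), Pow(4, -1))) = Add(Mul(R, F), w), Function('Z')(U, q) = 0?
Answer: Rational(5, 3976) ≈ 0.0012575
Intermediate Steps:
w = Rational(1, 5) (w = Pow(5, -1) = Rational(1, 5) ≈ 0.20000)
Function('g')(R, F) = Add(Rational(56, 5), Mul(-4, F, R)) (Function('g')(R, F) = Add(12, Mul(-4, Add(Mul(R, F), Rational(1, 5)))) = Add(12, Mul(-4, Add(Mul(F, R), Rational(1, 5)))) = Add(12, Mul(-4, Add(Rational(1, 5), Mul(F, R)))) = Add(12, Add(Rational(-4, 5), Mul(-4, F, R))) = Add(Rational(56, 5), Mul(-4, F, R)))
Pow(Mul(Add(60, -74), Add(Function('g')(Function('Z')(1, -5), Function('h')(-2)), -68)), -1) = Pow(Mul(Add(60, -74), Add(Add(Rational(56, 5), Mul(-4, -2, 0)), -68)), -1) = Pow(Mul(-14, Add(Add(Rational(56, 5), 0), -68)), -1) = Pow(Mul(-14, Add(Rational(56, 5), -68)), -1) = Pow(Mul(-14, Rational(-284, 5)), -1) = Pow(Rational(3976, 5), -1) = Rational(5, 3976)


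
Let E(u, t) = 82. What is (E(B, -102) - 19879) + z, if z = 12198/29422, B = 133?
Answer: -291227568/14711 ≈ -19797.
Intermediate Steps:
z = 6099/14711 (z = 12198*(1/29422) = 6099/14711 ≈ 0.41459)
(E(B, -102) - 19879) + z = (82 - 19879) + 6099/14711 = -19797 + 6099/14711 = -291227568/14711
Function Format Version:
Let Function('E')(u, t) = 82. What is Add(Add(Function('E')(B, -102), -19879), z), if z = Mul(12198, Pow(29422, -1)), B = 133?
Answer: Rational(-291227568, 14711) ≈ -19797.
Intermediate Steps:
z = Rational(6099, 14711) (z = Mul(12198, Rational(1, 29422)) = Rational(6099, 14711) ≈ 0.41459)
Add(Add(Function('E')(B, -102), -19879), z) = Add(Add(82, -19879), Rational(6099, 14711)) = Add(-19797, Rational(6099, 14711)) = Rational(-291227568, 14711)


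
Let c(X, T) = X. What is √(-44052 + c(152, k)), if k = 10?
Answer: 10*I*√439 ≈ 209.52*I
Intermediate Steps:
√(-44052 + c(152, k)) = √(-44052 + 152) = √(-43900) = 10*I*√439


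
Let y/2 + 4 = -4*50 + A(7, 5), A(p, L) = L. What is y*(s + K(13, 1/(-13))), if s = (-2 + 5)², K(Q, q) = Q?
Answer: -8756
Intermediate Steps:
s = 9 (s = 3² = 9)
y = -398 (y = -8 + 2*(-4*50 + 5) = -8 + 2*(-200 + 5) = -8 + 2*(-195) = -8 - 390 = -398)
y*(s + K(13, 1/(-13))) = -398*(9 + 13) = -398*22 = -8756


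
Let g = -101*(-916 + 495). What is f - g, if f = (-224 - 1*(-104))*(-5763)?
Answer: 649039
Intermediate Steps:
f = 691560 (f = (-224 + 104)*(-5763) = -120*(-5763) = 691560)
g = 42521 (g = -101*(-421) = 42521)
f - g = 691560 - 1*42521 = 691560 - 42521 = 649039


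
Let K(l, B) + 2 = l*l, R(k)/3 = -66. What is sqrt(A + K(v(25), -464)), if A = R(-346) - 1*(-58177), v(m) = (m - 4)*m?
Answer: sqrt(333602) ≈ 577.58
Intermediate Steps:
R(k) = -198 (R(k) = 3*(-66) = -198)
v(m) = m*(-4 + m) (v(m) = (-4 + m)*m = m*(-4 + m))
A = 57979 (A = -198 - 1*(-58177) = -198 + 58177 = 57979)
K(l, B) = -2 + l**2 (K(l, B) = -2 + l*l = -2 + l**2)
sqrt(A + K(v(25), -464)) = sqrt(57979 + (-2 + (25*(-4 + 25))**2)) = sqrt(57979 + (-2 + (25*21)**2)) = sqrt(57979 + (-2 + 525**2)) = sqrt(57979 + (-2 + 275625)) = sqrt(57979 + 275623) = sqrt(333602)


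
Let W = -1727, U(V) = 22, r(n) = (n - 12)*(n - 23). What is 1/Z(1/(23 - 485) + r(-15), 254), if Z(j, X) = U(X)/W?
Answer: -157/2 ≈ -78.500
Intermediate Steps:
r(n) = (-23 + n)*(-12 + n) (r(n) = (-12 + n)*(-23 + n) = (-23 + n)*(-12 + n))
Z(j, X) = -2/157 (Z(j, X) = 22/(-1727) = 22*(-1/1727) = -2/157)
1/Z(1/(23 - 485) + r(-15), 254) = 1/(-2/157) = -157/2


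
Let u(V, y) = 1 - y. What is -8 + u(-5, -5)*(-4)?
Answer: -32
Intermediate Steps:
-8 + u(-5, -5)*(-4) = -8 + (1 - 1*(-5))*(-4) = -8 + (1 + 5)*(-4) = -8 + 6*(-4) = -8 - 24 = -32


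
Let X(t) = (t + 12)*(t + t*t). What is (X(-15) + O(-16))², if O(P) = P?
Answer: 417316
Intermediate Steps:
X(t) = (12 + t)*(t + t²)
(X(-15) + O(-16))² = (-15*(12 + (-15)² + 13*(-15)) - 16)² = (-15*(12 + 225 - 195) - 16)² = (-15*42 - 16)² = (-630 - 16)² = (-646)² = 417316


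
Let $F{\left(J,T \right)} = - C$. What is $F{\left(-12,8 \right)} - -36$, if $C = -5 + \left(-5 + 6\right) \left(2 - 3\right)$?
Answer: $42$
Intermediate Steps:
$C = -6$ ($C = -5 + 1 \left(-1\right) = -5 - 1 = -6$)
$F{\left(J,T \right)} = 6$ ($F{\left(J,T \right)} = \left(-1\right) \left(-6\right) = 6$)
$F{\left(-12,8 \right)} - -36 = 6 - -36 = 6 + 36 = 42$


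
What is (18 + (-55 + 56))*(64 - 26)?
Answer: 722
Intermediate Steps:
(18 + (-55 + 56))*(64 - 26) = (18 + 1)*38 = 19*38 = 722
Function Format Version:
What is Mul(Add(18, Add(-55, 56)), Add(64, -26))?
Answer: 722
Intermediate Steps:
Mul(Add(18, Add(-55, 56)), Add(64, -26)) = Mul(Add(18, 1), 38) = Mul(19, 38) = 722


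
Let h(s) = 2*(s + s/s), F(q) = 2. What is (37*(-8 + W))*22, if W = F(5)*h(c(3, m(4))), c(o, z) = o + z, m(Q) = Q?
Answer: 19536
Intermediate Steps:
h(s) = 2 + 2*s (h(s) = 2*(s + 1) = 2*(1 + s) = 2 + 2*s)
W = 32 (W = 2*(2 + 2*(3 + 4)) = 2*(2 + 2*7) = 2*(2 + 14) = 2*16 = 32)
(37*(-8 + W))*22 = (37*(-8 + 32))*22 = (37*24)*22 = 888*22 = 19536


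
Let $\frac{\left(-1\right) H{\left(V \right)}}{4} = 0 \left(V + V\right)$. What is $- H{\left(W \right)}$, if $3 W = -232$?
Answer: $0$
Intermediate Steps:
$W = - \frac{232}{3}$ ($W = \frac{1}{3} \left(-232\right) = - \frac{232}{3} \approx -77.333$)
$H{\left(V \right)} = 0$ ($H{\left(V \right)} = - 4 \cdot 0 \left(V + V\right) = - 4 \cdot 0 \cdot 2 V = \left(-4\right) 0 = 0$)
$- H{\left(W \right)} = \left(-1\right) 0 = 0$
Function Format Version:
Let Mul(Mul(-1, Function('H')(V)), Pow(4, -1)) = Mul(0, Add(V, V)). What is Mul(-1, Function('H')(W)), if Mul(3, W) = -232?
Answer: 0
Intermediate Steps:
W = Rational(-232, 3) (W = Mul(Rational(1, 3), -232) = Rational(-232, 3) ≈ -77.333)
Function('H')(V) = 0 (Function('H')(V) = Mul(-4, Mul(0, Add(V, V))) = Mul(-4, Mul(0, Mul(2, V))) = Mul(-4, 0) = 0)
Mul(-1, Function('H')(W)) = Mul(-1, 0) = 0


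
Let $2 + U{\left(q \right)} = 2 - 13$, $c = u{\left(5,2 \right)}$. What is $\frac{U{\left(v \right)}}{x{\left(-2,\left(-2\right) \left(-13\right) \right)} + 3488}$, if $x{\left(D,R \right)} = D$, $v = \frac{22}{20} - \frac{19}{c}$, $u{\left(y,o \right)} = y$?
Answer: $- \frac{13}{3486} \approx -0.0037292$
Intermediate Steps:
$c = 5$
$v = - \frac{27}{10}$ ($v = \frac{22}{20} - \frac{19}{5} = 22 \cdot \frac{1}{20} - \frac{19}{5} = \frac{11}{10} - \frac{19}{5} = - \frac{27}{10} \approx -2.7$)
$U{\left(q \right)} = -13$ ($U{\left(q \right)} = -2 + \left(2 - 13\right) = -2 - 11 = -13$)
$\frac{U{\left(v \right)}}{x{\left(-2,\left(-2\right) \left(-13\right) \right)} + 3488} = \frac{1}{-2 + 3488} \left(-13\right) = \frac{1}{3486} \left(-13\right) = - \frac{13}{3486}$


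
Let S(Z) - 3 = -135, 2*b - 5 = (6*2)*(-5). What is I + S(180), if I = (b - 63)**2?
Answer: 32233/4 ≈ 8058.3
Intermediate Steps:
b = -55/2 (b = 5/2 + ((6*2)*(-5))/2 = 5/2 + (12*(-5))/2 = 5/2 + (1/2)*(-60) = 5/2 - 30 = -55/2 ≈ -27.500)
S(Z) = -132 (S(Z) = 3 - 135 = -132)
I = 32761/4 (I = (-55/2 - 63)**2 = (-181/2)**2 = 32761/4 ≈ 8190.3)
I + S(180) = 32761/4 - 132 = 32233/4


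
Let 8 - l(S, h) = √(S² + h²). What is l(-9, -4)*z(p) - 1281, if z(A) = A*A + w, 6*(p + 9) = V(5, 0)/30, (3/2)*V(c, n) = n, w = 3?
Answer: -609 - 84*√97 ≈ -1436.3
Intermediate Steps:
l(S, h) = 8 - √(S² + h²)
V(c, n) = 2*n/3
p = -9 (p = -9 + (((⅔)*0)/30)/6 = -9 + (0*(1/30))/6 = -9 + (⅙)*0 = -9 + 0 = -9)
z(A) = 3 + A² (z(A) = A*A + 3 = A² + 3 = 3 + A²)
l(-9, -4)*z(p) - 1281 = (8 - √((-9)² + (-4)²))*(3 + (-9)²) - 1281 = (8 - √(81 + 16))*(3 + 81) - 1281 = (8 - √97)*84 - 1281 = (672 - 84*√97) - 1281 = -609 - 84*√97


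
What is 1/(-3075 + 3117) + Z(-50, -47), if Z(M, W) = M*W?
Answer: 98701/42 ≈ 2350.0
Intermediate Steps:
1/(-3075 + 3117) + Z(-50, -47) = 1/(-3075 + 3117) - 50*(-47) = 1/42 + 2350 = 98701/42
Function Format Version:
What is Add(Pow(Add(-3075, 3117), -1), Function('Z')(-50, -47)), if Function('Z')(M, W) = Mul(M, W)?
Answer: Rational(98701, 42) ≈ 2350.0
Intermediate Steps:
Add(Pow(Add(-3075, 3117), -1), Function('Z')(-50, -47)) = Add(Pow(Add(-3075, 3117), -1), Mul(-50, -47)) = Add(Pow(42, -1), 2350) = Add(Rational(1, 42), 2350) = Rational(98701, 42)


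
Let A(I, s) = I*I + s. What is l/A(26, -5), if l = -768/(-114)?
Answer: 128/12749 ≈ 0.010040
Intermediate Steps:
A(I, s) = s + I² (A(I, s) = I² + s = s + I²)
l = 128/19 (l = -768*(-1/114) = 128/19 ≈ 6.7368)
l/A(26, -5) = 128/(19*(-5 + 26²)) = 128/(19*(-5 + 676)) = (128/19)/671 = (128/19)*(1/671) = 128/12749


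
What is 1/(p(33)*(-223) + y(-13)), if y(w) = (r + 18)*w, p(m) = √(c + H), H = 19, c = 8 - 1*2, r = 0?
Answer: -1/1349 ≈ -0.00074129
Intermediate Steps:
c = 6 (c = 8 - 2 = 6)
p(m) = 5 (p(m) = √(6 + 19) = √25 = 5)
y(w) = 18*w (y(w) = (0 + 18)*w = 18*w)
1/(p(33)*(-223) + y(-13)) = 1/(5*(-223) + 18*(-13)) = 1/(-1115 - 234) = 1/(-1349) = -1/1349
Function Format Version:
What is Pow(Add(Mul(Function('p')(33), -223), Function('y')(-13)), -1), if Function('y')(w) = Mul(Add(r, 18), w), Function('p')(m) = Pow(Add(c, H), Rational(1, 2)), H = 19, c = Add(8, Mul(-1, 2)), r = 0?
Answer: Rational(-1, 1349) ≈ -0.00074129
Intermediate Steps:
c = 6 (c = Add(8, -2) = 6)
Function('p')(m) = 5 (Function('p')(m) = Pow(Add(6, 19), Rational(1, 2)) = Pow(25, Rational(1, 2)) = 5)
Function('y')(w) = Mul(18, w) (Function('y')(w) = Mul(Add(0, 18), w) = Mul(18, w))
Pow(Add(Mul(Function('p')(33), -223), Function('y')(-13)), -1) = Pow(Add(Mul(5, -223), Mul(18, -13)), -1) = Pow(Add(-1115, -234), -1) = Pow(-1349, -1) = Rational(-1, 1349)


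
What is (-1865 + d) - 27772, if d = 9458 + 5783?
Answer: -14396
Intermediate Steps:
d = 15241
(-1865 + d) - 27772 = (-1865 + 15241) - 27772 = 13376 - 27772 = -14396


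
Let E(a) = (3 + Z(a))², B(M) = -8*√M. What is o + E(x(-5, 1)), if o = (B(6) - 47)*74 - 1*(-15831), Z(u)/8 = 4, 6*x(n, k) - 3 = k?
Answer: 13578 - 592*√6 ≈ 12128.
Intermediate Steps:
x(n, k) = ½ + k/6
Z(u) = 32 (Z(u) = 8*4 = 32)
E(a) = 1225 (E(a) = (3 + 32)² = 35² = 1225)
o = 12353 - 592*√6 (o = (-8*√6 - 47)*74 - 1*(-15831) = (-47 - 8*√6)*74 + 15831 = (-3478 - 592*√6) + 15831 = 12353 - 592*√6 ≈ 10903.)
o + E(x(-5, 1)) = (12353 - 592*√6) + 1225 = 13578 - 592*√6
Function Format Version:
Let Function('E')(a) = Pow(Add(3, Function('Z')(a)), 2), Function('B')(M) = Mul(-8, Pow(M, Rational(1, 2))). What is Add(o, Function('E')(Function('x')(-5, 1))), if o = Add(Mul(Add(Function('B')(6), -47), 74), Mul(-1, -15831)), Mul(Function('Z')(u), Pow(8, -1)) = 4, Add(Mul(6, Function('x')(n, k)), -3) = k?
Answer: Add(13578, Mul(-592, Pow(6, Rational(1, 2)))) ≈ 12128.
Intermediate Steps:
Function('x')(n, k) = Add(Rational(1, 2), Mul(Rational(1, 6), k))
Function('Z')(u) = 32 (Function('Z')(u) = Mul(8, 4) = 32)
Function('E')(a) = 1225 (Function('E')(a) = Pow(Add(3, 32), 2) = Pow(35, 2) = 1225)
o = Add(12353, Mul(-592, Pow(6, Rational(1, 2)))) (o = Add(Mul(Add(Mul(-8, Pow(6, Rational(1, 2))), -47), 74), Mul(-1, -15831)) = Add(Mul(Add(-47, Mul(-8, Pow(6, Rational(1, 2)))), 74), 15831) = Add(Add(-3478, Mul(-592, Pow(6, Rational(1, 2)))), 15831) = Add(12353, Mul(-592, Pow(6, Rational(1, 2)))) ≈ 10903.)
Add(o, Function('E')(Function('x')(-5, 1))) = Add(Add(12353, Mul(-592, Pow(6, Rational(1, 2)))), 1225) = Add(13578, Mul(-592, Pow(6, Rational(1, 2))))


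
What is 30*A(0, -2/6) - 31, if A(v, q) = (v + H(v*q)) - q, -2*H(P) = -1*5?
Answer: 54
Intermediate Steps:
H(P) = 5/2 (H(P) = -(-1)*5/2 = -½*(-5) = 5/2)
A(v, q) = 5/2 + v - q (A(v, q) = (v + 5/2) - q = (5/2 + v) - q = 5/2 + v - q)
30*A(0, -2/6) - 31 = 30*(5/2 + 0 - (-2)/6) - 31 = 30*(5/2 + 0 - 1*(-⅓)) - 31 = 30*(5/2 + 0 + ⅓) - 31 = 30*(17/6) - 31 = 85 - 31 = 54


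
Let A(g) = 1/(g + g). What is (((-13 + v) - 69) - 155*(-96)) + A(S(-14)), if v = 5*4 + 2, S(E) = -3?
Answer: 88919/6 ≈ 14820.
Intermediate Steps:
A(g) = 1/(2*g)
v = 22 (v = 20 + 2 = 22)
(((-13 + v) - 69) - 155*(-96)) + A(S(-14)) = (((-13 + 22) - 69) - 155*(-96)) + (½)/(-3) = ((9 - 69) + 14880) + (½)*(-⅓) = (-60 + 14880) - ⅙ = 14820 - ⅙ = 88919/6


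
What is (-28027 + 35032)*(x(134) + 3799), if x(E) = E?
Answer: 27550665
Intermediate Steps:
(-28027 + 35032)*(x(134) + 3799) = (-28027 + 35032)*(134 + 3799) = 7005*3933 = 27550665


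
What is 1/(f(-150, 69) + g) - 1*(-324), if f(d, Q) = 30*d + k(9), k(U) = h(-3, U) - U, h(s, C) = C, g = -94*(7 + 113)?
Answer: 5112719/15780 ≈ 324.00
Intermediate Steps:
g = -11280 (g = -94*120 = -11280)
k(U) = 0 (k(U) = U - U = 0)
f(d, Q) = 30*d (f(d, Q) = 30*d + 0 = 30*d)
1/(f(-150, 69) + g) - 1*(-324) = 1/(30*(-150) - 11280) - 1*(-324) = 1/(-4500 - 11280) + 324 = 1/(-15780) + 324 = -1/15780 + 324 = 5112719/15780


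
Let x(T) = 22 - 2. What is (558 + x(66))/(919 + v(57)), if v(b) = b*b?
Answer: 289/2084 ≈ 0.13868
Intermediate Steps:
v(b) = b²
x(T) = 20
(558 + x(66))/(919 + v(57)) = (558 + 20)/(919 + 57²) = 578/(919 + 3249) = 578/4168 = 578*(1/4168) = 289/2084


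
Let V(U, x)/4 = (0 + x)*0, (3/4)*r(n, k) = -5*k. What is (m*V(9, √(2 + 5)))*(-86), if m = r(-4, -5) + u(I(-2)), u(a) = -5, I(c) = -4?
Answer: 0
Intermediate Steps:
r(n, k) = -20*k/3 (r(n, k) = 4*(-5*k)/3 = -20*k/3)
m = 85/3 (m = -20/3*(-5) - 5 = 100/3 - 5 = 85/3 ≈ 28.333)
V(U, x) = 0 (V(U, x) = 4*((0 + x)*0) = 4*(x*0) = 4*0 = 0)
(m*V(9, √(2 + 5)))*(-86) = ((85/3)*0)*(-86) = 0*(-86) = 0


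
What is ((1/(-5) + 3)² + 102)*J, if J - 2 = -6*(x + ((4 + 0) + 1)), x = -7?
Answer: 38444/25 ≈ 1537.8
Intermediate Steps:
J = 14 (J = 2 - 6*(-7 + ((4 + 0) + 1)) = 2 - 6*(-7 + (4 + 1)) = 2 - 6*(-7 + 5) = 2 - 6*(-2) = 2 + 12 = 14)
((1/(-5) + 3)² + 102)*J = ((1/(-5) + 3)² + 102)*14 = ((-⅕ + 3)² + 102)*14 = ((14/5)² + 102)*14 = (196/25 + 102)*14 = (2746/25)*14 = 38444/25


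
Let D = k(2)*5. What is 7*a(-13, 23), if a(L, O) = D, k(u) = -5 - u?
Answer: -245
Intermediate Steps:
D = -35 (D = (-5 - 1*2)*5 = (-5 - 2)*5 = -7*5 = -35)
a(L, O) = -35
7*a(-13, 23) = 7*(-35) = -245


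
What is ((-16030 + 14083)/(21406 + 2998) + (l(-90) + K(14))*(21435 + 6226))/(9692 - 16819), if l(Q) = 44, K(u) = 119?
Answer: -110031362225/173927308 ≈ -632.63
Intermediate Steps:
((-16030 + 14083)/(21406 + 2998) + (l(-90) + K(14))*(21435 + 6226))/(9692 - 16819) = ((-16030 + 14083)/(21406 + 2998) + (44 + 119)*(21435 + 6226))/(9692 - 16819) = (-1947/24404 + 163*27661)/(-7127) = (-1947*1/24404 + 4508743)*(-1/7127) = (-1947/24404 + 4508743)*(-1/7127) = (110031362225/24404)*(-1/7127) = -110031362225/173927308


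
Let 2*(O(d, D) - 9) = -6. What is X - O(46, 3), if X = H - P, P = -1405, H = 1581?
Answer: 2980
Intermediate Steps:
O(d, D) = 6 (O(d, D) = 9 + (1/2)*(-6) = 9 - 3 = 6)
X = 2986 (X = 1581 - 1*(-1405) = 1581 + 1405 = 2986)
X - O(46, 3) = 2986 - 1*6 = 2986 - 6 = 2980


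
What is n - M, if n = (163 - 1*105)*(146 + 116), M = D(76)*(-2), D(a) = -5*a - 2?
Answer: 14432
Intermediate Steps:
D(a) = -2 - 5*a
M = 764 (M = (-2 - 5*76)*(-2) = (-2 - 380)*(-2) = -382*(-2) = 764)
n = 15196 (n = (163 - 105)*262 = 58*262 = 15196)
n - M = 15196 - 1*764 = 15196 - 764 = 14432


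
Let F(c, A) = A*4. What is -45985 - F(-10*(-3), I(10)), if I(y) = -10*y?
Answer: -45585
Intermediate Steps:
F(c, A) = 4*A
-45985 - F(-10*(-3), I(10)) = -45985 - 4*(-10*10) = -45985 - 4*(-100) = -45985 - 1*(-400) = -45985 + 400 = -45585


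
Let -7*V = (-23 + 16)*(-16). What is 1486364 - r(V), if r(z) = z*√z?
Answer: 1486364 + 64*I ≈ 1.4864e+6 + 64.0*I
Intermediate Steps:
V = -16 (V = -(-23 + 16)*(-16)/7 = -(-1)*(-16) = -⅐*112 = -16)
r(z) = z^(3/2)
1486364 - r(V) = 1486364 - (-16)^(3/2) = 1486364 - (-64)*I = 1486364 + 64*I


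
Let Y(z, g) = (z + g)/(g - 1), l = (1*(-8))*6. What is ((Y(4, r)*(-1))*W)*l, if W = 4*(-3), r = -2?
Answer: 384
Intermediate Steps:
l = -48 (l = -8*6 = -48)
Y(z, g) = (g + z)/(-1 + g)
W = -12
((Y(4, r)*(-1))*W)*l = ((((-2 + 4)/(-1 - 2))*(-1))*(-12))*(-48) = (((2/(-3))*(-1))*(-12))*(-48) = ((-⅓*2*(-1))*(-12))*(-48) = (-⅔*(-1)*(-12))*(-48) = ((⅔)*(-12))*(-48) = -8*(-48) = 384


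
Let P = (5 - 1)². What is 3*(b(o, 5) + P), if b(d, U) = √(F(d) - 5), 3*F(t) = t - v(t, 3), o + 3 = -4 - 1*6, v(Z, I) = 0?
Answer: 48 + 2*I*√21 ≈ 48.0 + 9.1651*I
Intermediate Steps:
o = -13 (o = -3 + (-4 - 1*6) = -3 + (-4 - 6) = -3 - 10 = -13)
P = 16 (P = 4² = 16)
F(t) = t/3 (F(t) = (t - 1*0)/3 = (t + 0)/3 = t/3)
b(d, U) = √(-5 + d/3) (b(d, U) = √(d/3 - 5) = √(-5 + d/3))
3*(b(o, 5) + P) = 3*(√(-45 + 3*(-13))/3 + 16) = 3*(√(-45 - 39)/3 + 16) = 3*(√(-84)/3 + 16) = 3*((2*I*√21)/3 + 16) = 3*(2*I*√21/3 + 16) = 3*(16 + 2*I*√21/3) = 48 + 2*I*√21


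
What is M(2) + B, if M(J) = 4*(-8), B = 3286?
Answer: 3254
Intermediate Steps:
M(J) = -32
M(2) + B = -32 + 3286 = 3254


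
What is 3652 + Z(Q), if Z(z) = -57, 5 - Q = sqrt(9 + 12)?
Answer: 3595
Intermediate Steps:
Q = 5 - sqrt(21) (Q = 5 - sqrt(9 + 12) = 5 - sqrt(21) ≈ 0.41742)
3652 + Z(Q) = 3652 - 57 = 3595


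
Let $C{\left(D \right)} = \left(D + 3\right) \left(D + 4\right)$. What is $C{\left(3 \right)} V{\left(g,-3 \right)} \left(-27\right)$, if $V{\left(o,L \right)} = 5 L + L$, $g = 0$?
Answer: $20412$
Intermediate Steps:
$V{\left(o,L \right)} = 6 L$
$C{\left(D \right)} = \left(3 + D\right) \left(4 + D\right)$
$C{\left(3 \right)} V{\left(g,-3 \right)} \left(-27\right) = \left(12 + 3^{2} + 7 \cdot 3\right) 6 \left(-3\right) \left(-27\right) = \left(12 + 9 + 21\right) \left(-18\right) \left(-27\right) = 42 \left(-18\right) \left(-27\right) = \left(-756\right) \left(-27\right) = 20412$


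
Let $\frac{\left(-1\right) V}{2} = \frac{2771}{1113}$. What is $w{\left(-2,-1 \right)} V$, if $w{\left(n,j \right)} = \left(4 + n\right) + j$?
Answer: $- \frac{5542}{1113} \approx -4.9793$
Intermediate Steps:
$w{\left(n,j \right)} = 4 + j + n$
$V = - \frac{5542}{1113}$ ($V = - 2 \cdot \frac{2771}{1113} = - 2 \cdot 2771 \cdot \frac{1}{1113} = \left(-2\right) \frac{2771}{1113} = - \frac{5542}{1113} \approx -4.9793$)
$w{\left(-2,-1 \right)} V = \left(4 - 1 - 2\right) \left(- \frac{5542}{1113}\right) = 1 \left(- \frac{5542}{1113}\right) = - \frac{5542}{1113}$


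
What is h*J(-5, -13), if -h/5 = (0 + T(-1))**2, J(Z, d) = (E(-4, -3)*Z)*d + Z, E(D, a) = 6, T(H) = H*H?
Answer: -1925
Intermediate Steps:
T(H) = H**2
J(Z, d) = Z + 6*Z*d (J(Z, d) = (6*Z)*d + Z = 6*Z*d + Z = Z + 6*Z*d)
h = -5 (h = -5*(0 + (-1)**2)**2 = -5*(0 + 1)**2 = -5*1**2 = -5*1 = -5)
h*J(-5, -13) = -(-25)*(1 + 6*(-13)) = -(-25)*(1 - 78) = -(-25)*(-77) = -5*385 = -1925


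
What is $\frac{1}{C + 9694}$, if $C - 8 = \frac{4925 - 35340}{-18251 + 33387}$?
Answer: $\frac{1376}{13347187} \approx 0.00010309$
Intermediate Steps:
$C = \frac{8243}{1376}$ ($C = 8 + \frac{4925 - 35340}{-18251 + 33387} = 8 - \frac{30415}{15136} = 8 - \frac{2765}{1376} = \frac{8243}{1376} \approx 5.9906$)
$\frac{1}{C + 9694} = \frac{1}{\frac{8243}{1376} + 9694} = \frac{1}{\frac{13347187}{1376}} = \frac{1376}{13347187}$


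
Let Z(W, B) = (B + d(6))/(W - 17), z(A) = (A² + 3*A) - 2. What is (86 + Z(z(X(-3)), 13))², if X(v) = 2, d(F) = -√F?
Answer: (761 + √6)²/81 ≈ 7195.7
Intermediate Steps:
z(A) = -2 + A² + 3*A
Z(W, B) = (B - √6)/(-17 + W) (Z(W, B) = (B - √6)/(W - 17) = (B - √6)/(-17 + W))
(86 + Z(z(X(-3)), 13))² = (86 + (13 - √6)/(-17 + (-2 + 2² + 3*2)))² = (86 + (13 - √6)/(-17 + (-2 + 4 + 6)))² = (86 + (13 - √6)/(-17 + 8))² = (86 + (13 - √6)/(-9))² = (86 - (13 - √6)/9)² = (86 + (-13/9 + √6/9))² = (761/9 + √6/9)²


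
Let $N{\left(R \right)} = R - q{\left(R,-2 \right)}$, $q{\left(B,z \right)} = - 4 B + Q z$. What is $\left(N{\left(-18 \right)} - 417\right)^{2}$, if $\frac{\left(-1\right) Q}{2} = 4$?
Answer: $273529$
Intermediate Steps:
$Q = -8$ ($Q = \left(-2\right) 4 = -8$)
$q{\left(B,z \right)} = - 8 z - 4 B$ ($q{\left(B,z \right)} = - 4 B - 8 z = - 8 z - 4 B$)
$N{\left(R \right)} = -16 + 5 R$ ($N{\left(R \right)} = R - \left(\left(-8\right) \left(-2\right) - 4 R\right) = R - \left(16 - 4 R\right) = R + \left(-16 + 4 R\right) = -16 + 5 R$)
$\left(N{\left(-18 \right)} - 417\right)^{2} = \left(\left(-16 + 5 \left(-18\right)\right) - 417\right)^{2} = \left(\left(-16 - 90\right) - 417\right)^{2} = \left(-106 - 417\right)^{2} = \left(-523\right)^{2} = 273529$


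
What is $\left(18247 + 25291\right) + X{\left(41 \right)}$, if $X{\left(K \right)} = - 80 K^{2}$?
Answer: $-90942$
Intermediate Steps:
$\left(18247 + 25291\right) + X{\left(41 \right)} = \left(18247 + 25291\right) - 80 \cdot 41^{2} = 43538 - 134480 = -90942$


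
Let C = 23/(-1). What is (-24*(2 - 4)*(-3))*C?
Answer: 3312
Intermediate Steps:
C = -23 (C = 23*(-1) = -23)
(-24*(2 - 4)*(-3))*C = -24*(2 - 4)*(-3)*(-23) = -(-48)*(-3)*(-23) = -24*6*(-23) = -144*(-23) = 3312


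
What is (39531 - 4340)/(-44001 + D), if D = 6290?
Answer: -35191/37711 ≈ -0.93318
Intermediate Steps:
(39531 - 4340)/(-44001 + D) = (39531 - 4340)/(-44001 + 6290) = 35191/(-37711) = 35191*(-1/37711) = -35191/37711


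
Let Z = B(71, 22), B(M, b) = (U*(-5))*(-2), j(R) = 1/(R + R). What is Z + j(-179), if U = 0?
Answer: -1/358 ≈ -0.0027933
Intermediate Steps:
j(R) = 1/(2*R)
B(M, b) = 0 (B(M, b) = (0*(-5))*(-2) = 0*(-2) = 0)
Z = 0
Z + j(-179) = 0 + (½)/(-179) = 0 + (½)*(-1/179) = 0 - 1/358 = -1/358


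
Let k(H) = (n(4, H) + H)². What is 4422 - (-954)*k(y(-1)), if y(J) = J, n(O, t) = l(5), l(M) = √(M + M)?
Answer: 14916 - 1908*√10 ≈ 8882.4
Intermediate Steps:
l(M) = √2*√M (l(M) = √(2*M) = √2*√M)
n(O, t) = √10 (n(O, t) = √2*√5 = √10)
k(H) = (H + √10)² (k(H) = (√10 + H)² = (H + √10)²)
4422 - (-954)*k(y(-1)) = 4422 - (-954)*(-1 + √10)² = 4422 + 954*(-1 + √10)²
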